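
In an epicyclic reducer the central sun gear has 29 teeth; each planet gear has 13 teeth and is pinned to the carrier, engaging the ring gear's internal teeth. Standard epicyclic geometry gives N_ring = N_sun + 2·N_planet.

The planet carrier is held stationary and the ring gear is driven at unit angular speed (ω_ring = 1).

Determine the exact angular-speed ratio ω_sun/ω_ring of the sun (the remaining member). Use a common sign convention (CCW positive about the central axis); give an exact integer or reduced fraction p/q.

-55/29

N_ring = 29 + 2·13 = 55
29(ω_s−ω_c) = −55(ω_r−ω_c),  ω_c=0, ω_r=1
ω_s = 0 − (55/29)(1−0) = -55/29
ω_s/ω_r = -55/29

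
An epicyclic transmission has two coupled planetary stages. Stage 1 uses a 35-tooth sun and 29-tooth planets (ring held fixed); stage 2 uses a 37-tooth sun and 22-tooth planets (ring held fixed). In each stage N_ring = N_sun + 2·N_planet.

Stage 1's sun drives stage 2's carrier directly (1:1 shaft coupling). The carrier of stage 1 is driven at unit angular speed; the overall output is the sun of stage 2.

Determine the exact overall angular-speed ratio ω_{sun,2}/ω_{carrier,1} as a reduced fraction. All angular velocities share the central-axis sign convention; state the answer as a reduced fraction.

Stage 1: N_ring = 35 + 2·29 = 93
Stage 1: 35(ω_s−ω_c) = −93(ω_r−ω_c),  ω_r=0, ω_c=1
Stage 1: ω_s = 1 − (93/35)(0−1) = 128/35
  ⇒ ω_s¹/ω_c¹ = 128/35
Stage 2: N_ring = 37 + 2·22 = 81
Stage 2: 37(ω_s−ω_c) = −81(ω_r−ω_c),  ω_r=0, ω_c=1
Stage 2: ω_s = 1 − (81/37)(0−1) = 118/37
  ⇒ ω_s²/ω_c² = 118/37
Coupling ω_c² = ω_s¹ ⇒ overall = 128/35 × 118/37 = 15104/1295

15104/1295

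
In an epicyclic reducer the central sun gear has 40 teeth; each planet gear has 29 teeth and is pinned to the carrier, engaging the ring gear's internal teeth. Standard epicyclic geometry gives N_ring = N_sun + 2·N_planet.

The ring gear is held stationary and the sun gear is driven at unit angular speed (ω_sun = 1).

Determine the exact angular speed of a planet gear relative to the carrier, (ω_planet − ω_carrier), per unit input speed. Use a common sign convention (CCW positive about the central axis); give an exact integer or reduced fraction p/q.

N_ring = 40 + 2·29 = 98
40(ω_s−ω_c) = −98(ω_r−ω_c),  ω_r=0, ω_s=1
40(1−ω_c) = −98(0−ω_c)  ⇒  138ω_c = 40  ⇒  ω_c = 20/69
sun–planet: 40·(1−20/69) = −29·(ω_p−ω_c)  ⇒  ω_p−ω_c = −(40/29)·(49/69) = -1960/2001

-1960/2001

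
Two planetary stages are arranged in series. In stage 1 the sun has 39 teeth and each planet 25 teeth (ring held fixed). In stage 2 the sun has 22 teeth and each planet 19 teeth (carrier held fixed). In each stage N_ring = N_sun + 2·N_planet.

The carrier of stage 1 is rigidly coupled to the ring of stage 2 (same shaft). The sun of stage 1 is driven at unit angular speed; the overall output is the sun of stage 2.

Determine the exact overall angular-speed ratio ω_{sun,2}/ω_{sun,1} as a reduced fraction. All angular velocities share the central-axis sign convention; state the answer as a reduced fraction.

Stage 1: N_ring = 39 + 2·25 = 89
Stage 1: 39(ω_s−ω_c) = −89(ω_r−ω_c),  ω_r=0, ω_s=1
Stage 1: 39(1−ω_c) = −89(0−ω_c)  ⇒  128ω_c = 39  ⇒  ω_c = 39/128
  ⇒ ω_c¹/ω_s¹ = 39/128
Stage 2: N_ring = 22 + 2·19 = 60
Stage 2: 22(ω_s−ω_c) = −60(ω_r−ω_c),  ω_c=0, ω_r=1
Stage 2: ω_s = 0 − (60/22)(1−0) = -30/11
  ⇒ ω_s²/ω_r² = -30/11
Coupling ω_r² = ω_c¹ ⇒ overall = 39/128 × -30/11 = -585/704

-585/704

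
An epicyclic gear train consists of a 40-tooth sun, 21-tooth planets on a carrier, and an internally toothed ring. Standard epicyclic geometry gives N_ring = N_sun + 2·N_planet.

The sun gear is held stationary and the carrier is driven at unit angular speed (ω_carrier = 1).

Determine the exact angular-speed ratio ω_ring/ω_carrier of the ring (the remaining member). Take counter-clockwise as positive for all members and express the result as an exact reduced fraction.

N_ring = 40 + 2·21 = 82
40(ω_s−ω_c) = −82(ω_r−ω_c),  ω_s=0, ω_c=1
ω_r = 1 − (40/82)(0−1) = 61/41
ω_r/ω_c = 61/41

61/41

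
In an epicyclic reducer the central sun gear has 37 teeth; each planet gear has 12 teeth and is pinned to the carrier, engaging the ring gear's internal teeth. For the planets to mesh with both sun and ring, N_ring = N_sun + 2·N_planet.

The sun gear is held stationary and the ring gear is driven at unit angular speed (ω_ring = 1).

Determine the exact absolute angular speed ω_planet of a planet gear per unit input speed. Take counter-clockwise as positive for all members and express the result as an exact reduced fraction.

61/24

N_ring = 37 + 2·12 = 61
37(ω_s−ω_c) = −61(ω_r−ω_c),  ω_s=0, ω_r=1
37(0−ω_c) = −61(1−ω_c)  ⇒  98ω_c = 61  ⇒  ω_c = 61/98
sun–planet: 37·(0−61/98) = −12·(ω_p−ω_c)  ⇒  ω_p−ω_c = −(37/12)·(-61/98) = 2257/1176
ω_p = 61/98 + 2257/1176 = 61/24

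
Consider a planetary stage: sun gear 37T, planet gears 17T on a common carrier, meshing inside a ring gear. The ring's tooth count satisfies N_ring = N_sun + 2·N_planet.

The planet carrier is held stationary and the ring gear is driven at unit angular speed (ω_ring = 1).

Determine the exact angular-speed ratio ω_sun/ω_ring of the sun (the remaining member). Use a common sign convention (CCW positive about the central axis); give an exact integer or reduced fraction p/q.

-71/37

N_ring = 37 + 2·17 = 71
37(ω_s−ω_c) = −71(ω_r−ω_c),  ω_c=0, ω_r=1
ω_s = 0 − (71/37)(1−0) = -71/37
ω_s/ω_r = -71/37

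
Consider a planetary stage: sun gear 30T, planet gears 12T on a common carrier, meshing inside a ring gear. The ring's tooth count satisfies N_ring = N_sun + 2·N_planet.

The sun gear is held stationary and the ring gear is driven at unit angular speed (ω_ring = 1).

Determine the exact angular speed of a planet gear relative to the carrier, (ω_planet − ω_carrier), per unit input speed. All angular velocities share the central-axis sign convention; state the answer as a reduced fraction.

45/28

N_ring = 30 + 2·12 = 54
30(ω_s−ω_c) = −54(ω_r−ω_c),  ω_s=0, ω_r=1
30(0−ω_c) = −54(1−ω_c)  ⇒  84ω_c = 54  ⇒  ω_c = 9/14
sun–planet: 30·(0−9/14) = −12·(ω_p−ω_c)  ⇒  ω_p−ω_c = −(30/12)·(-9/14) = 45/28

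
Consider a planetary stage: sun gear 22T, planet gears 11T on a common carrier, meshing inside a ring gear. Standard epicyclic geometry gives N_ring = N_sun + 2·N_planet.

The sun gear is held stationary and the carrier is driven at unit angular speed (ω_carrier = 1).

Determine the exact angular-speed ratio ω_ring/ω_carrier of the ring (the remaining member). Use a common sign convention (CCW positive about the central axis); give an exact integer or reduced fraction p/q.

3/2

N_ring = 22 + 2·11 = 44
22(ω_s−ω_c) = −44(ω_r−ω_c),  ω_s=0, ω_c=1
ω_r = 1 − (22/44)(0−1) = 3/2
ω_r/ω_c = 3/2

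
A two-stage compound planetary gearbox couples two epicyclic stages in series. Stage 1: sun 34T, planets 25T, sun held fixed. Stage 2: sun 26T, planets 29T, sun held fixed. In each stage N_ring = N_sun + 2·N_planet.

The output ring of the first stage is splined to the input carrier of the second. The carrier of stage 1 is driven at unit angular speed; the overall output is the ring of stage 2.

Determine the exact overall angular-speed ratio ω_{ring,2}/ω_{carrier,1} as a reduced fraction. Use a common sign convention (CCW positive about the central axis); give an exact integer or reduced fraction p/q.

3245/1764

Stage 1: N_ring = 34 + 2·25 = 84
Stage 1: 34(ω_s−ω_c) = −84(ω_r−ω_c),  ω_s=0, ω_c=1
Stage 1: ω_r = 1 − (34/84)(0−1) = 59/42
  ⇒ ω_r¹/ω_c¹ = 59/42
Stage 2: N_ring = 26 + 2·29 = 84
Stage 2: 26(ω_s−ω_c) = −84(ω_r−ω_c),  ω_s=0, ω_c=1
Stage 2: ω_r = 1 − (26/84)(0−1) = 55/42
  ⇒ ω_r²/ω_c² = 55/42
Coupling ω_c² = ω_r¹ ⇒ overall = 59/42 × 55/42 = 3245/1764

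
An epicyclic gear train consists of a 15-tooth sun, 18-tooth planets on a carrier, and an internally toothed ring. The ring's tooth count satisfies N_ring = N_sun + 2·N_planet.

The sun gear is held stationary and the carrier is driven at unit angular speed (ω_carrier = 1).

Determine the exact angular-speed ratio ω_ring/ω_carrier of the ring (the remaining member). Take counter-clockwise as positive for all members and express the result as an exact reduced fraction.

N_ring = 15 + 2·18 = 51
15(ω_s−ω_c) = −51(ω_r−ω_c),  ω_s=0, ω_c=1
ω_r = 1 − (15/51)(0−1) = 22/17
ω_r/ω_c = 22/17

22/17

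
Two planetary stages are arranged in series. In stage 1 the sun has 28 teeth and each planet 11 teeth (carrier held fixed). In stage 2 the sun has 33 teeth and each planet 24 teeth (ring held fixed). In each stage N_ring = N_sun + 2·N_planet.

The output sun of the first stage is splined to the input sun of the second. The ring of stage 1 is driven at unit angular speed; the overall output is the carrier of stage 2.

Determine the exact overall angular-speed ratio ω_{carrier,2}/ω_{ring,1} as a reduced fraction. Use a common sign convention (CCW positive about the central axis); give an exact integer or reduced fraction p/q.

-275/532

Stage 1: N_ring = 28 + 2·11 = 50
Stage 1: 28(ω_s−ω_c) = −50(ω_r−ω_c),  ω_c=0, ω_r=1
Stage 1: ω_s = 0 − (50/28)(1−0) = -25/14
  ⇒ ω_s¹/ω_r¹ = -25/14
Stage 2: N_ring = 33 + 2·24 = 81
Stage 2: 33(ω_s−ω_c) = −81(ω_r−ω_c),  ω_r=0, ω_s=1
Stage 2: 33(1−ω_c) = −81(0−ω_c)  ⇒  114ω_c = 33  ⇒  ω_c = 11/38
  ⇒ ω_c²/ω_s² = 11/38
Coupling ω_s² = ω_s¹ ⇒ overall = -25/14 × 11/38 = -275/532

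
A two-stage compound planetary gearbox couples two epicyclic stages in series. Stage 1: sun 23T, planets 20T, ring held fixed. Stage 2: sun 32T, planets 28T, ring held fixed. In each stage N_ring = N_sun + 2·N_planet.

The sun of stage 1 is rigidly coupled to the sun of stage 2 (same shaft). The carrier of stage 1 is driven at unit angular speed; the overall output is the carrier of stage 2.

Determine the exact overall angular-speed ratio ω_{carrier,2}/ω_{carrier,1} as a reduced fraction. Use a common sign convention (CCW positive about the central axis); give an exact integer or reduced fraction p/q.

344/345

Stage 1: N_ring = 23 + 2·20 = 63
Stage 1: 23(ω_s−ω_c) = −63(ω_r−ω_c),  ω_r=0, ω_c=1
Stage 1: ω_s = 1 − (63/23)(0−1) = 86/23
  ⇒ ω_s¹/ω_c¹ = 86/23
Stage 2: N_ring = 32 + 2·28 = 88
Stage 2: 32(ω_s−ω_c) = −88(ω_r−ω_c),  ω_r=0, ω_s=1
Stage 2: 32(1−ω_c) = −88(0−ω_c)  ⇒  120ω_c = 32  ⇒  ω_c = 4/15
  ⇒ ω_c²/ω_s² = 4/15
Coupling ω_s² = ω_s¹ ⇒ overall = 86/23 × 4/15 = 344/345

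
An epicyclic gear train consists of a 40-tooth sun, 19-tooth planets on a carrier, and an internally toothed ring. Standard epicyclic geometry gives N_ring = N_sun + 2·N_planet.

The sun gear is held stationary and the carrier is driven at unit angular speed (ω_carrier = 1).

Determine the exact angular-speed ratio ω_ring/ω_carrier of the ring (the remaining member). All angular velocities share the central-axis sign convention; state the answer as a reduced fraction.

N_ring = 40 + 2·19 = 78
40(ω_s−ω_c) = −78(ω_r−ω_c),  ω_s=0, ω_c=1
ω_r = 1 − (40/78)(0−1) = 59/39
ω_r/ω_c = 59/39

59/39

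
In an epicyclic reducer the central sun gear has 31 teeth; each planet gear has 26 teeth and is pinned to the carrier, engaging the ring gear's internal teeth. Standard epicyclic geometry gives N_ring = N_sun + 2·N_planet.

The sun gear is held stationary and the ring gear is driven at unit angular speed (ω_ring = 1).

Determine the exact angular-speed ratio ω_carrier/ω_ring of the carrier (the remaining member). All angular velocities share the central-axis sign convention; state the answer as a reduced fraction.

N_ring = 31 + 2·26 = 83
31(ω_s−ω_c) = −83(ω_r−ω_c),  ω_s=0, ω_r=1
31(0−ω_c) = −83(1−ω_c)  ⇒  114ω_c = 83  ⇒  ω_c = 83/114
ω_c/ω_r = 83/114

83/114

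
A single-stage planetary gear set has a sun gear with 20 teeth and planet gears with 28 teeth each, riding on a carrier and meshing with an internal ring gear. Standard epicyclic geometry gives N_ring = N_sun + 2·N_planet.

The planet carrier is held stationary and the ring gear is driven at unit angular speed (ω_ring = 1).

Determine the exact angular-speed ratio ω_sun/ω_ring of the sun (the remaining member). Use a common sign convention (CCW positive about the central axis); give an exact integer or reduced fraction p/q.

-19/5

N_ring = 20 + 2·28 = 76
20(ω_s−ω_c) = −76(ω_r−ω_c),  ω_c=0, ω_r=1
ω_s = 0 − (76/20)(1−0) = -19/5
ω_s/ω_r = -19/5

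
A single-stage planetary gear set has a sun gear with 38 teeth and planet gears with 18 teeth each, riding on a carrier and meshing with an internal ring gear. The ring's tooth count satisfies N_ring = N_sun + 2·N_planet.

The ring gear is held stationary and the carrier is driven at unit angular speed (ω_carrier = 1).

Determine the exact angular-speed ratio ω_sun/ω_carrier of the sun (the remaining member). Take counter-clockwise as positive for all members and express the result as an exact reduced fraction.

56/19

N_ring = 38 + 2·18 = 74
38(ω_s−ω_c) = −74(ω_r−ω_c),  ω_r=0, ω_c=1
ω_s = 1 − (74/38)(0−1) = 56/19
ω_s/ω_c = 56/19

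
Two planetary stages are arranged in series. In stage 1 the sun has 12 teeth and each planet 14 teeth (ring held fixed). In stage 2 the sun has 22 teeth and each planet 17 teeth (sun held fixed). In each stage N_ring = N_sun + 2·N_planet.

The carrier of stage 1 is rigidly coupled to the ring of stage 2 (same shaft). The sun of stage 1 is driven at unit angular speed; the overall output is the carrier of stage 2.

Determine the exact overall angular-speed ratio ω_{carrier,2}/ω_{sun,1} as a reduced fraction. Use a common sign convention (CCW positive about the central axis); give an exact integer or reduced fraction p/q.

28/169

Stage 1: N_ring = 12 + 2·14 = 40
Stage 1: 12(ω_s−ω_c) = −40(ω_r−ω_c),  ω_r=0, ω_s=1
Stage 1: 12(1−ω_c) = −40(0−ω_c)  ⇒  52ω_c = 12  ⇒  ω_c = 3/13
  ⇒ ω_c¹/ω_s¹ = 3/13
Stage 2: N_ring = 22 + 2·17 = 56
Stage 2: 22(ω_s−ω_c) = −56(ω_r−ω_c),  ω_s=0, ω_r=1
Stage 2: 22(0−ω_c) = −56(1−ω_c)  ⇒  78ω_c = 56  ⇒  ω_c = 28/39
  ⇒ ω_c²/ω_r² = 28/39
Coupling ω_r² = ω_c¹ ⇒ overall = 3/13 × 28/39 = 28/169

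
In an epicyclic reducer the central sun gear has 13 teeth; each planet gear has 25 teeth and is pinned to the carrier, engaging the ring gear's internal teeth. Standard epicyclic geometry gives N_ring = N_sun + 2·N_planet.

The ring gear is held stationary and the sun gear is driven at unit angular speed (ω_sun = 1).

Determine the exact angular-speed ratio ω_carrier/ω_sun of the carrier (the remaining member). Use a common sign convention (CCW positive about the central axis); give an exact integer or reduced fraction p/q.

N_ring = 13 + 2·25 = 63
13(ω_s−ω_c) = −63(ω_r−ω_c),  ω_r=0, ω_s=1
13(1−ω_c) = −63(0−ω_c)  ⇒  76ω_c = 13  ⇒  ω_c = 13/76
ω_c/ω_s = 13/76

13/76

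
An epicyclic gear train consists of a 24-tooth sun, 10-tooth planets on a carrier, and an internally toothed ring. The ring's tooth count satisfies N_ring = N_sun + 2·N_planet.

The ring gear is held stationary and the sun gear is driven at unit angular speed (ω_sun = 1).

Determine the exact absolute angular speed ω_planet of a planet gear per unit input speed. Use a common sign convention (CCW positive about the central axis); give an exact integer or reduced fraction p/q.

-6/5

N_ring = 24 + 2·10 = 44
24(ω_s−ω_c) = −44(ω_r−ω_c),  ω_r=0, ω_s=1
24(1−ω_c) = −44(0−ω_c)  ⇒  68ω_c = 24  ⇒  ω_c = 6/17
sun–planet: 24·(1−6/17) = −10·(ω_p−ω_c)  ⇒  ω_p−ω_c = −(24/10)·(11/17) = -132/85
ω_p = 6/17 − 132/85 = -6/5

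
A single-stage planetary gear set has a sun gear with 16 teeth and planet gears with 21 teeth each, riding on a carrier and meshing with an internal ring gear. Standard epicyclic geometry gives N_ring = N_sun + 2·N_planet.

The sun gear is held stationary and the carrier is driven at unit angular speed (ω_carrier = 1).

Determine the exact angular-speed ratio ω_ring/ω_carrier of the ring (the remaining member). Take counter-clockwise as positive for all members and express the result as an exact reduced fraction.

N_ring = 16 + 2·21 = 58
16(ω_s−ω_c) = −58(ω_r−ω_c),  ω_s=0, ω_c=1
ω_r = 1 − (16/58)(0−1) = 37/29
ω_r/ω_c = 37/29

37/29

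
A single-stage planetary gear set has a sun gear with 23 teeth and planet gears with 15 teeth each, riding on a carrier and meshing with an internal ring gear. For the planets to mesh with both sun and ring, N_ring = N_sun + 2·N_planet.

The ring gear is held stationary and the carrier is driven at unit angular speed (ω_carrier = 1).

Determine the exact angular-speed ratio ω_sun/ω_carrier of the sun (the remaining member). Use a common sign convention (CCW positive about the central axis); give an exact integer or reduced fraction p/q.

76/23

N_ring = 23 + 2·15 = 53
23(ω_s−ω_c) = −53(ω_r−ω_c),  ω_r=0, ω_c=1
ω_s = 1 − (53/23)(0−1) = 76/23
ω_s/ω_c = 76/23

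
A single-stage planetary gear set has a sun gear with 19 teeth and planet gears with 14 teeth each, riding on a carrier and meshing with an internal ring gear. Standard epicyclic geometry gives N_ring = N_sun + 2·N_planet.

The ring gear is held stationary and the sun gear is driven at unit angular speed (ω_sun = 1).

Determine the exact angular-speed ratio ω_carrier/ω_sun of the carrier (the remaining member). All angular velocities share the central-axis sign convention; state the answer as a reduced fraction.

19/66

N_ring = 19 + 2·14 = 47
19(ω_s−ω_c) = −47(ω_r−ω_c),  ω_r=0, ω_s=1
19(1−ω_c) = −47(0−ω_c)  ⇒  66ω_c = 19  ⇒  ω_c = 19/66
ω_c/ω_s = 19/66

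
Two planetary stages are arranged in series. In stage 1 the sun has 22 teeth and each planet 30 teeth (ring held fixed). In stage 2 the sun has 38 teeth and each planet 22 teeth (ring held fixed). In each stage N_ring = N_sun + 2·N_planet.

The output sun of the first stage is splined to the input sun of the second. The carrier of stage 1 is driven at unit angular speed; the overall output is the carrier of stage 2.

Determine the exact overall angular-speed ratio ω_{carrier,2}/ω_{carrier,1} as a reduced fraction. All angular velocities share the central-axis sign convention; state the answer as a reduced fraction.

Stage 1: N_ring = 22 + 2·30 = 82
Stage 1: 22(ω_s−ω_c) = −82(ω_r−ω_c),  ω_r=0, ω_c=1
Stage 1: ω_s = 1 − (82/22)(0−1) = 52/11
  ⇒ ω_s¹/ω_c¹ = 52/11
Stage 2: N_ring = 38 + 2·22 = 82
Stage 2: 38(ω_s−ω_c) = −82(ω_r−ω_c),  ω_r=0, ω_s=1
Stage 2: 38(1−ω_c) = −82(0−ω_c)  ⇒  120ω_c = 38  ⇒  ω_c = 19/60
  ⇒ ω_c²/ω_s² = 19/60
Coupling ω_s² = ω_s¹ ⇒ overall = 52/11 × 19/60 = 247/165

247/165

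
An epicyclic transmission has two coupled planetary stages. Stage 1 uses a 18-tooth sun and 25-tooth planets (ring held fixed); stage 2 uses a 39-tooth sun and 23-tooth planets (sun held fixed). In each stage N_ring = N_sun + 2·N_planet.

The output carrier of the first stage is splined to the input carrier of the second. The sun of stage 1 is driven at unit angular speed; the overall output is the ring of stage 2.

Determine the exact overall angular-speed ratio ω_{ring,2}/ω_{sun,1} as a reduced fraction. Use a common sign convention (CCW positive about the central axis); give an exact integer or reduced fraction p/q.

1116/3655

Stage 1: N_ring = 18 + 2·25 = 68
Stage 1: 18(ω_s−ω_c) = −68(ω_r−ω_c),  ω_r=0, ω_s=1
Stage 1: 18(1−ω_c) = −68(0−ω_c)  ⇒  86ω_c = 18  ⇒  ω_c = 9/43
  ⇒ ω_c¹/ω_s¹ = 9/43
Stage 2: N_ring = 39 + 2·23 = 85
Stage 2: 39(ω_s−ω_c) = −85(ω_r−ω_c),  ω_s=0, ω_c=1
Stage 2: ω_r = 1 − (39/85)(0−1) = 124/85
  ⇒ ω_r²/ω_c² = 124/85
Coupling ω_c² = ω_c¹ ⇒ overall = 9/43 × 124/85 = 1116/3655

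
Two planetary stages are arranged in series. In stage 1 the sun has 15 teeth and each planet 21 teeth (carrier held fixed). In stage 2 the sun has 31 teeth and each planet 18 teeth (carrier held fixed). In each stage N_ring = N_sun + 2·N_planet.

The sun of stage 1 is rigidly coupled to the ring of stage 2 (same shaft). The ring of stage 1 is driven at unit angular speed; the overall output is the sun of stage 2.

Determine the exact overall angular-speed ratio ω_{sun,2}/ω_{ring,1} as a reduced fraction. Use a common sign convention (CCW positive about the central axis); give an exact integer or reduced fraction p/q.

Stage 1: N_ring = 15 + 2·21 = 57
Stage 1: 15(ω_s−ω_c) = −57(ω_r−ω_c),  ω_c=0, ω_r=1
Stage 1: ω_s = 0 − (57/15)(1−0) = -19/5
  ⇒ ω_s¹/ω_r¹ = -19/5
Stage 2: N_ring = 31 + 2·18 = 67
Stage 2: 31(ω_s−ω_c) = −67(ω_r−ω_c),  ω_c=0, ω_r=1
Stage 2: ω_s = 0 − (67/31)(1−0) = -67/31
  ⇒ ω_s²/ω_r² = -67/31
Coupling ω_r² = ω_s¹ ⇒ overall = -19/5 × -67/31 = 1273/155

1273/155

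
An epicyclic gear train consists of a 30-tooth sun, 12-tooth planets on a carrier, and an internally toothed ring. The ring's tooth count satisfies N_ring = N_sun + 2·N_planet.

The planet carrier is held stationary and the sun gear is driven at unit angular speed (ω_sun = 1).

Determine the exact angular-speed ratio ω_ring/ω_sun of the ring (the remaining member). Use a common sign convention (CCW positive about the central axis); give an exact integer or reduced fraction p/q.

-5/9

N_ring = 30 + 2·12 = 54
30(ω_s−ω_c) = −54(ω_r−ω_c),  ω_c=0, ω_s=1
ω_r = 0 − (30/54)(1−0) = -5/9
ω_r/ω_s = -5/9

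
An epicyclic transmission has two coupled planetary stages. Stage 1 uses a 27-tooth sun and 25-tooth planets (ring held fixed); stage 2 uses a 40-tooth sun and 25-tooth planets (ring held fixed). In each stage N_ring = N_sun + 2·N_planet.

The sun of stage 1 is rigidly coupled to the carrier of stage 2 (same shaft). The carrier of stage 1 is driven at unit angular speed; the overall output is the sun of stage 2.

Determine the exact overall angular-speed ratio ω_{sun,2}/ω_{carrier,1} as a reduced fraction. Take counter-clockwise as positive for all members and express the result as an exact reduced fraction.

Stage 1: N_ring = 27 + 2·25 = 77
Stage 1: 27(ω_s−ω_c) = −77(ω_r−ω_c),  ω_r=0, ω_c=1
Stage 1: ω_s = 1 − (77/27)(0−1) = 104/27
  ⇒ ω_s¹/ω_c¹ = 104/27
Stage 2: N_ring = 40 + 2·25 = 90
Stage 2: 40(ω_s−ω_c) = −90(ω_r−ω_c),  ω_r=0, ω_c=1
Stage 2: ω_s = 1 − (90/40)(0−1) = 13/4
  ⇒ ω_s²/ω_c² = 13/4
Coupling ω_c² = ω_s¹ ⇒ overall = 104/27 × 13/4 = 338/27

338/27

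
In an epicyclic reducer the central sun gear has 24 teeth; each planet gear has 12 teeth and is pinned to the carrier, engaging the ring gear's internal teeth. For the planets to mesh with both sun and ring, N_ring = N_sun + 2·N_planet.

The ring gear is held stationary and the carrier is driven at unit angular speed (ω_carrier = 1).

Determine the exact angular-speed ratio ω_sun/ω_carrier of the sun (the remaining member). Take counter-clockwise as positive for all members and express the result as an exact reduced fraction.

3

N_ring = 24 + 2·12 = 48
24(ω_s−ω_c) = −48(ω_r−ω_c),  ω_r=0, ω_c=1
ω_s = 1 − (48/24)(0−1) = 3
ω_s/ω_c = 3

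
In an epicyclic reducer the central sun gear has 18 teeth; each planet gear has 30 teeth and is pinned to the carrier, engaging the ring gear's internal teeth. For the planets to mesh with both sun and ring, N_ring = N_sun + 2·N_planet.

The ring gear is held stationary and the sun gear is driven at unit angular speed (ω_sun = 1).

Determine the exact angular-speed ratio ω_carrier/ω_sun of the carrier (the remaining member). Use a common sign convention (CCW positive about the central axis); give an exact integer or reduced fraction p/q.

3/16

N_ring = 18 + 2·30 = 78
18(ω_s−ω_c) = −78(ω_r−ω_c),  ω_r=0, ω_s=1
18(1−ω_c) = −78(0−ω_c)  ⇒  96ω_c = 18  ⇒  ω_c = 3/16
ω_c/ω_s = 3/16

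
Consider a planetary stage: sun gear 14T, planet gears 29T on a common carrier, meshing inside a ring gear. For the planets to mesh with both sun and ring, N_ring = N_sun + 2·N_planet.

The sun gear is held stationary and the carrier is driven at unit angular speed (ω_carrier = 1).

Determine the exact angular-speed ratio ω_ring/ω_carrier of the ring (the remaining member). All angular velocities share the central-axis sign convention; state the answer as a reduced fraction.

N_ring = 14 + 2·29 = 72
14(ω_s−ω_c) = −72(ω_r−ω_c),  ω_s=0, ω_c=1
ω_r = 1 − (14/72)(0−1) = 43/36
ω_r/ω_c = 43/36

43/36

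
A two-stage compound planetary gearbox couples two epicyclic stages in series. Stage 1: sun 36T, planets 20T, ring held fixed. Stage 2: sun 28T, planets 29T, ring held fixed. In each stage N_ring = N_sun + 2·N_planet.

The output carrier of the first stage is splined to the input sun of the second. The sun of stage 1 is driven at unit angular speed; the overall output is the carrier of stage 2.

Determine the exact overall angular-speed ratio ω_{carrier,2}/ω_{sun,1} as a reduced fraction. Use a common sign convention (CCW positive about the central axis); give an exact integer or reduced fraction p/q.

Stage 1: N_ring = 36 + 2·20 = 76
Stage 1: 36(ω_s−ω_c) = −76(ω_r−ω_c),  ω_r=0, ω_s=1
Stage 1: 36(1−ω_c) = −76(0−ω_c)  ⇒  112ω_c = 36  ⇒  ω_c = 9/28
  ⇒ ω_c¹/ω_s¹ = 9/28
Stage 2: N_ring = 28 + 2·29 = 86
Stage 2: 28(ω_s−ω_c) = −86(ω_r−ω_c),  ω_r=0, ω_s=1
Stage 2: 28(1−ω_c) = −86(0−ω_c)  ⇒  114ω_c = 28  ⇒  ω_c = 14/57
  ⇒ ω_c²/ω_s² = 14/57
Coupling ω_s² = ω_c¹ ⇒ overall = 9/28 × 14/57 = 3/38

3/38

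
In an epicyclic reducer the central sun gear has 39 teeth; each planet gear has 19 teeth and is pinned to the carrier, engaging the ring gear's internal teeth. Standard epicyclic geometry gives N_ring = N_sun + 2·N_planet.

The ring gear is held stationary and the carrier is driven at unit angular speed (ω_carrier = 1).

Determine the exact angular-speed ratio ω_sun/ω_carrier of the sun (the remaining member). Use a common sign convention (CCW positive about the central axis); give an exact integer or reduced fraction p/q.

116/39

N_ring = 39 + 2·19 = 77
39(ω_s−ω_c) = −77(ω_r−ω_c),  ω_r=0, ω_c=1
ω_s = 1 − (77/39)(0−1) = 116/39
ω_s/ω_c = 116/39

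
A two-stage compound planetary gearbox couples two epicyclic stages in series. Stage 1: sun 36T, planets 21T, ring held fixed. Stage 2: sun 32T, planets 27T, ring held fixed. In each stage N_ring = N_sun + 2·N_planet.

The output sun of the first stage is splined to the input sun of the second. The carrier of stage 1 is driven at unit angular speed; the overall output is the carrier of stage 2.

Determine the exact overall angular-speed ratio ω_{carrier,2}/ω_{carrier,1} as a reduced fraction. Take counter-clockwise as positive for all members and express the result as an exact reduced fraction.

152/177

Stage 1: N_ring = 36 + 2·21 = 78
Stage 1: 36(ω_s−ω_c) = −78(ω_r−ω_c),  ω_r=0, ω_c=1
Stage 1: ω_s = 1 − (78/36)(0−1) = 19/6
  ⇒ ω_s¹/ω_c¹ = 19/6
Stage 2: N_ring = 32 + 2·27 = 86
Stage 2: 32(ω_s−ω_c) = −86(ω_r−ω_c),  ω_r=0, ω_s=1
Stage 2: 32(1−ω_c) = −86(0−ω_c)  ⇒  118ω_c = 32  ⇒  ω_c = 16/59
  ⇒ ω_c²/ω_s² = 16/59
Coupling ω_s² = ω_s¹ ⇒ overall = 19/6 × 16/59 = 152/177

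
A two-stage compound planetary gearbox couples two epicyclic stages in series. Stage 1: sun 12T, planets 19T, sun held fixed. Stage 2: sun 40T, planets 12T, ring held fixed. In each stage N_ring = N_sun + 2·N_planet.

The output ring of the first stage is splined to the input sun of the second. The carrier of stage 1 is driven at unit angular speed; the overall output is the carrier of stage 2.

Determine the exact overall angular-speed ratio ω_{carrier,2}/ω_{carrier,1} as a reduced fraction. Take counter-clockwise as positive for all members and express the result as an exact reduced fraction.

31/65

Stage 1: N_ring = 12 + 2·19 = 50
Stage 1: 12(ω_s−ω_c) = −50(ω_r−ω_c),  ω_s=0, ω_c=1
Stage 1: ω_r = 1 − (12/50)(0−1) = 31/25
  ⇒ ω_r¹/ω_c¹ = 31/25
Stage 2: N_ring = 40 + 2·12 = 64
Stage 2: 40(ω_s−ω_c) = −64(ω_r−ω_c),  ω_r=0, ω_s=1
Stage 2: 40(1−ω_c) = −64(0−ω_c)  ⇒  104ω_c = 40  ⇒  ω_c = 5/13
  ⇒ ω_c²/ω_s² = 5/13
Coupling ω_s² = ω_r¹ ⇒ overall = 31/25 × 5/13 = 31/65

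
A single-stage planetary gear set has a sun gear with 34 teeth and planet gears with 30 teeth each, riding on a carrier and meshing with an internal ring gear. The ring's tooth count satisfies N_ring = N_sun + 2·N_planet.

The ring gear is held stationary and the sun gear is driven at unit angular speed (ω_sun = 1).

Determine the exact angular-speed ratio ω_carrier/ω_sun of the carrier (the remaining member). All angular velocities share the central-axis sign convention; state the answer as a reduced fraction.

17/64

N_ring = 34 + 2·30 = 94
34(ω_s−ω_c) = −94(ω_r−ω_c),  ω_r=0, ω_s=1
34(1−ω_c) = −94(0−ω_c)  ⇒  128ω_c = 34  ⇒  ω_c = 17/64
ω_c/ω_s = 17/64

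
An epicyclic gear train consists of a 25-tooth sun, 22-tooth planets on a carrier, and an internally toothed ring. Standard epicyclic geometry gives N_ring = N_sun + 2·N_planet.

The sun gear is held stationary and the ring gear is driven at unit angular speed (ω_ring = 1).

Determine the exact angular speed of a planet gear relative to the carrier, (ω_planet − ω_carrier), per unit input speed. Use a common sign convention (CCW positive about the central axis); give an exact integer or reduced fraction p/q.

1725/2068

N_ring = 25 + 2·22 = 69
25(ω_s−ω_c) = −69(ω_r−ω_c),  ω_s=0, ω_r=1
25(0−ω_c) = −69(1−ω_c)  ⇒  94ω_c = 69  ⇒  ω_c = 69/94
sun–planet: 25·(0−69/94) = −22·(ω_p−ω_c)  ⇒  ω_p−ω_c = −(25/22)·(-69/94) = 1725/2068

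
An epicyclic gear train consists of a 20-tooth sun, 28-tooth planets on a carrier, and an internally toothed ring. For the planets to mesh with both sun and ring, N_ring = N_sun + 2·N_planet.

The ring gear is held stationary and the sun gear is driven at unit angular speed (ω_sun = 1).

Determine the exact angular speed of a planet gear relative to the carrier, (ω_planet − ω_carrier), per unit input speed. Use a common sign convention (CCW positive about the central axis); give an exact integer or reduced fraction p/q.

N_ring = 20 + 2·28 = 76
20(ω_s−ω_c) = −76(ω_r−ω_c),  ω_r=0, ω_s=1
20(1−ω_c) = −76(0−ω_c)  ⇒  96ω_c = 20  ⇒  ω_c = 5/24
sun–planet: 20·(1−5/24) = −28·(ω_p−ω_c)  ⇒  ω_p−ω_c = −(20/28)·(19/24) = -95/168

-95/168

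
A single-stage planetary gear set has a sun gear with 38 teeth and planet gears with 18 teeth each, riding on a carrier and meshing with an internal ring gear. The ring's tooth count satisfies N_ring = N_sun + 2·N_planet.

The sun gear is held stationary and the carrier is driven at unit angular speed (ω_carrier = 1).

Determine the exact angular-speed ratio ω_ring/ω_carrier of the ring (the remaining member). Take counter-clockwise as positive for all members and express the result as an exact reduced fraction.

56/37

N_ring = 38 + 2·18 = 74
38(ω_s−ω_c) = −74(ω_r−ω_c),  ω_s=0, ω_c=1
ω_r = 1 − (38/74)(0−1) = 56/37
ω_r/ω_c = 56/37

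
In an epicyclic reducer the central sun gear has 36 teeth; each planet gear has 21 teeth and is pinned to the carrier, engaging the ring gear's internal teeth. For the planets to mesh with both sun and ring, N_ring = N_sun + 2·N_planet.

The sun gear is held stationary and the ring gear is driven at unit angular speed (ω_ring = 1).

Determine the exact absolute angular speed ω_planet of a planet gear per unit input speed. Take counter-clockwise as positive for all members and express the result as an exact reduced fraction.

N_ring = 36 + 2·21 = 78
36(ω_s−ω_c) = −78(ω_r−ω_c),  ω_s=0, ω_r=1
36(0−ω_c) = −78(1−ω_c)  ⇒  114ω_c = 78  ⇒  ω_c = 13/19
sun–planet: 36·(0−13/19) = −21·(ω_p−ω_c)  ⇒  ω_p−ω_c = −(36/21)·(-13/19) = 156/133
ω_p = 13/19 + 156/133 = 13/7

13/7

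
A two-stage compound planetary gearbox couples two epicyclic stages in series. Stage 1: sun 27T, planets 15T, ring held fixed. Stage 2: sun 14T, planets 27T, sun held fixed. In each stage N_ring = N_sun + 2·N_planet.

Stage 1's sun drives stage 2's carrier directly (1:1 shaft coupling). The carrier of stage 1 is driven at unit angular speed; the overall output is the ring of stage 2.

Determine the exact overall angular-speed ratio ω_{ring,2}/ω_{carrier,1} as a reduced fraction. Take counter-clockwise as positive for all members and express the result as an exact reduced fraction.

574/153

Stage 1: N_ring = 27 + 2·15 = 57
Stage 1: 27(ω_s−ω_c) = −57(ω_r−ω_c),  ω_r=0, ω_c=1
Stage 1: ω_s = 1 − (57/27)(0−1) = 28/9
  ⇒ ω_s¹/ω_c¹ = 28/9
Stage 2: N_ring = 14 + 2·27 = 68
Stage 2: 14(ω_s−ω_c) = −68(ω_r−ω_c),  ω_s=0, ω_c=1
Stage 2: ω_r = 1 − (14/68)(0−1) = 41/34
  ⇒ ω_r²/ω_c² = 41/34
Coupling ω_c² = ω_s¹ ⇒ overall = 28/9 × 41/34 = 574/153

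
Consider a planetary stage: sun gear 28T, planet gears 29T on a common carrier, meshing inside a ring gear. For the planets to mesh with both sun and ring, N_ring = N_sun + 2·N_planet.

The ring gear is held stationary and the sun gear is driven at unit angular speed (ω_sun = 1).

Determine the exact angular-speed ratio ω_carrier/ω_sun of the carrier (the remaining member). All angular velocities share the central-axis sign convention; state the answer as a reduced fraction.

N_ring = 28 + 2·29 = 86
28(ω_s−ω_c) = −86(ω_r−ω_c),  ω_r=0, ω_s=1
28(1−ω_c) = −86(0−ω_c)  ⇒  114ω_c = 28  ⇒  ω_c = 14/57
ω_c/ω_s = 14/57

14/57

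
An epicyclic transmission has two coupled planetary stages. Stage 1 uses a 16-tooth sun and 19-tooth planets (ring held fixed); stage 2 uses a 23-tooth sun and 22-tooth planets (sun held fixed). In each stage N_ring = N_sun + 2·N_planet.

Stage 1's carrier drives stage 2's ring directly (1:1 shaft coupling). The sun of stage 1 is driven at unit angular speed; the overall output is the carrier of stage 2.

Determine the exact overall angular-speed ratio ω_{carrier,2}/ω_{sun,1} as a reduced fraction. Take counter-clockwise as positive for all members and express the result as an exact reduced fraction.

268/1575

Stage 1: N_ring = 16 + 2·19 = 54
Stage 1: 16(ω_s−ω_c) = −54(ω_r−ω_c),  ω_r=0, ω_s=1
Stage 1: 16(1−ω_c) = −54(0−ω_c)  ⇒  70ω_c = 16  ⇒  ω_c = 8/35
  ⇒ ω_c¹/ω_s¹ = 8/35
Stage 2: N_ring = 23 + 2·22 = 67
Stage 2: 23(ω_s−ω_c) = −67(ω_r−ω_c),  ω_s=0, ω_r=1
Stage 2: 23(0−ω_c) = −67(1−ω_c)  ⇒  90ω_c = 67  ⇒  ω_c = 67/90
  ⇒ ω_c²/ω_r² = 67/90
Coupling ω_r² = ω_c¹ ⇒ overall = 8/35 × 67/90 = 268/1575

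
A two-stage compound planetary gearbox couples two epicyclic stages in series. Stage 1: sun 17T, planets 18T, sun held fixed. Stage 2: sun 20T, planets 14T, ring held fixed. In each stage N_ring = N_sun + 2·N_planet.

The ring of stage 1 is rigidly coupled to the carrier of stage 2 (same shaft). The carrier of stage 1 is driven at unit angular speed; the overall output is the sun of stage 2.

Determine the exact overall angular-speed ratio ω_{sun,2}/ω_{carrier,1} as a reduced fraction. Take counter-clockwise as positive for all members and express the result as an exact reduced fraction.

238/53

Stage 1: N_ring = 17 + 2·18 = 53
Stage 1: 17(ω_s−ω_c) = −53(ω_r−ω_c),  ω_s=0, ω_c=1
Stage 1: ω_r = 1 − (17/53)(0−1) = 70/53
  ⇒ ω_r¹/ω_c¹ = 70/53
Stage 2: N_ring = 20 + 2·14 = 48
Stage 2: 20(ω_s−ω_c) = −48(ω_r−ω_c),  ω_r=0, ω_c=1
Stage 2: ω_s = 1 − (48/20)(0−1) = 17/5
  ⇒ ω_s²/ω_c² = 17/5
Coupling ω_c² = ω_r¹ ⇒ overall = 70/53 × 17/5 = 238/53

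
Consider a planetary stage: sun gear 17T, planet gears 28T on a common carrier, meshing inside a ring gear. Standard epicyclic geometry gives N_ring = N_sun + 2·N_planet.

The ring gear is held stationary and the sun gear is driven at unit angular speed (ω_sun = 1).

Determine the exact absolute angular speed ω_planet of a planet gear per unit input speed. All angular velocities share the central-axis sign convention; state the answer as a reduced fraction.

N_ring = 17 + 2·28 = 73
17(ω_s−ω_c) = −73(ω_r−ω_c),  ω_r=0, ω_s=1
17(1−ω_c) = −73(0−ω_c)  ⇒  90ω_c = 17  ⇒  ω_c = 17/90
sun–planet: 17·(1−17/90) = −28·(ω_p−ω_c)  ⇒  ω_p−ω_c = −(17/28)·(73/90) = -1241/2520
ω_p = 17/90 − 1241/2520 = -17/56

-17/56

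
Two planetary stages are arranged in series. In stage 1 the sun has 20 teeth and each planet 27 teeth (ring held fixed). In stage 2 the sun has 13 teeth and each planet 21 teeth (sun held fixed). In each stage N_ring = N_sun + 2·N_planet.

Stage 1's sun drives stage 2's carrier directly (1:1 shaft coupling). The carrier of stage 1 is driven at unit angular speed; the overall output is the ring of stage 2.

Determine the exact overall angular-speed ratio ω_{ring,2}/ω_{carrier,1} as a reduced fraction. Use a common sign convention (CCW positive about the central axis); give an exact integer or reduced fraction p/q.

Stage 1: N_ring = 20 + 2·27 = 74
Stage 1: 20(ω_s−ω_c) = −74(ω_r−ω_c),  ω_r=0, ω_c=1
Stage 1: ω_s = 1 − (74/20)(0−1) = 47/10
  ⇒ ω_s¹/ω_c¹ = 47/10
Stage 2: N_ring = 13 + 2·21 = 55
Stage 2: 13(ω_s−ω_c) = −55(ω_r−ω_c),  ω_s=0, ω_c=1
Stage 2: ω_r = 1 − (13/55)(0−1) = 68/55
  ⇒ ω_r²/ω_c² = 68/55
Coupling ω_c² = ω_s¹ ⇒ overall = 47/10 × 68/55 = 1598/275

1598/275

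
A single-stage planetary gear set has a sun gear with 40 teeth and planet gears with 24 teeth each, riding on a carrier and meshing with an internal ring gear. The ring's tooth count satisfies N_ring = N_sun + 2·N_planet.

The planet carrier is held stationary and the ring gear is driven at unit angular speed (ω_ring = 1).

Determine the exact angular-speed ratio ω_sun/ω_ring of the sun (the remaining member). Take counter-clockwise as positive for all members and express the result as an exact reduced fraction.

N_ring = 40 + 2·24 = 88
40(ω_s−ω_c) = −88(ω_r−ω_c),  ω_c=0, ω_r=1
ω_s = 0 − (88/40)(1−0) = -11/5
ω_s/ω_r = -11/5

-11/5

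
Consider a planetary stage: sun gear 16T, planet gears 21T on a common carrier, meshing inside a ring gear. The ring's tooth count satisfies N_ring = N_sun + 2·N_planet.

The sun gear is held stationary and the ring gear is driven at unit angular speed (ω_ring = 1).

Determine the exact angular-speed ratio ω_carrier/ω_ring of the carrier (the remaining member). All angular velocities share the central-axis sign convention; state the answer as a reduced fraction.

29/37

N_ring = 16 + 2·21 = 58
16(ω_s−ω_c) = −58(ω_r−ω_c),  ω_s=0, ω_r=1
16(0−ω_c) = −58(1−ω_c)  ⇒  74ω_c = 58  ⇒  ω_c = 29/37
ω_c/ω_r = 29/37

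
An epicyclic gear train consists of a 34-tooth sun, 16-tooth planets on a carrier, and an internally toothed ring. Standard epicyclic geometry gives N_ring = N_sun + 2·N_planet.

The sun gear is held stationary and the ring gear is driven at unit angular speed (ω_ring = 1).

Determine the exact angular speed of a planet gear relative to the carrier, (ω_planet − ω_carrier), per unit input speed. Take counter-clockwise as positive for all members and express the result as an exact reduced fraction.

561/400

N_ring = 34 + 2·16 = 66
34(ω_s−ω_c) = −66(ω_r−ω_c),  ω_s=0, ω_r=1
34(0−ω_c) = −66(1−ω_c)  ⇒  100ω_c = 66  ⇒  ω_c = 33/50
sun–planet: 34·(0−33/50) = −16·(ω_p−ω_c)  ⇒  ω_p−ω_c = −(34/16)·(-33/50) = 561/400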